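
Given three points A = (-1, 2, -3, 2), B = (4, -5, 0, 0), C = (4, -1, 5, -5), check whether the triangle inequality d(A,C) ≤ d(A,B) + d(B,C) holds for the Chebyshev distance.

d(A,B) = max(5, 7, 3, 2) = 7, d(B,C) = max(0, 4, 5, 5) = 5, d(A,C) = max(5, 3, 8, 7) = 8.
d(A,C) = 8 ≤ 7 + 5 = 12. Triangle inequality is satisfied.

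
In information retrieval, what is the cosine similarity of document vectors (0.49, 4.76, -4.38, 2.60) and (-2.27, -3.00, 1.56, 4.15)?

With u = (0.49, 4.76, -4.38, 2.60), v = (-2.27, -3.00, 1.56, 4.15):
u·v = 0.49·(-2.27) + 4.76·(-3) + (-4.38)·1.56 + 2.6·4.15 = (-1.1123) + (-14.28) + (-6.8328) + 10.79 = -11.4351.
|u| = √(0.49² + 4.76² + (-4.38)² + 2.6²) = √(0.2401 + 22.6576 + 19.1844 + 6.76) = √48.8421, |v| = √((-2.27)² + (-3)² + 1.56² + 4.15²) = √(5.1529 + 9 + 2.4336 + 17.2225) = √33.809.
cos θ = (u·v)/(|u||v|) = -11.4351/(√48.8421·√33.809) ≈ -0.2814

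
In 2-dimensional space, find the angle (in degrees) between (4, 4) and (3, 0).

With u = (4, 4), v = (3, 0):
u·v = 4·3 + 4·0 = 12 + 0 = 12.
|u| = √(4² + 4²) = √32, |v| = √(3² + 0²) = √9, so |u||v| = √(32·9) = √288.
cos θ = (u·v)/(|u||v|) = 12/√288 ≈ 0.707107
θ = arccos(0.707107) ≈ 45°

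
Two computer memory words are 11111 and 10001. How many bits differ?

Differing positions: 2, 3, 4. Hamming distance = 3.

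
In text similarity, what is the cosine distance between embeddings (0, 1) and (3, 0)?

With u = (0, 1), v = (3, 0):
u·v = 0·3 + 1·0 = 0 + 0 = 0.
|u| = √(0² + 1²) = √1, |v| = √(3² + 0²) = √9, so |u||v| = √(1·9) = √9 = 3.
cos θ = (u·v)/(|u||v|) = 0/3 = 0
Cosine distance = 1 - cos θ = 1 - 0 = 1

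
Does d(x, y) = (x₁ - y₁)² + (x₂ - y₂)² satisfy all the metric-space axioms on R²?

No. The squared Euclidean distance fails the triangle inequality. Counterexample: x = (0, 0), y = (2, 2), z = (4, 4). d(x,z) = 4² + 4² = 32, but d(x,y) + d(y,z) = (2² + 2²) + (2² + 2²) = 8 + 8 = 16. Since 32 > 16, the triangle inequality is violated. (Note: √d, the ordinary Euclidean distance, IS a metric.)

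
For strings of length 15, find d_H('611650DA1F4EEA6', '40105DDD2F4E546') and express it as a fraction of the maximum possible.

Differing positions: 1, 2, 4, 6, 8, 9, 13, 14. Hamming distance = 8. The maximum possible Hamming distance for length-15 strings is 15, so d_H/15 = 8/15 ≈ 0.5333.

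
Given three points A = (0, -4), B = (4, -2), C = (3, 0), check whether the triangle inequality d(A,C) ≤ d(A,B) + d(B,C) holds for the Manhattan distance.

d(A,B) = 4 + 2 = 6, d(B,C) = 1 + 2 = 3, d(A,C) = 3 + 4 = 7.
d(A,C) = 7 ≤ 6 + 3 = 9. Triangle inequality is satisfied.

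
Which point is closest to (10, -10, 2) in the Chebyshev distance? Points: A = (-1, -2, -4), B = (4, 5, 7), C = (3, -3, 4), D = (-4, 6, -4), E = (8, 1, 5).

Distances: d(A) = 11, d(B) = 15, d(C) = 7, d(D) = 16, d(E) = 11. Nearest: C = (3, -3, 4) with distance 7.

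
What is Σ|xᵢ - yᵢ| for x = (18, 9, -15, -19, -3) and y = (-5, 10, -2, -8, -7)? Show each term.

Σ|x_i - y_i| = |18 - (-5)| + |9 - 10| + |-15 - (-2)| + |-19 - (-8)| + |-3 - (-7)| = 23 + 1 + 13 + 11 + 4 = 52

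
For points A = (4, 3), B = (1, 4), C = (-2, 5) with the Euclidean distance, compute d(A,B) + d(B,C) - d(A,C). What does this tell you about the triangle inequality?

d(A,B) = √(3² + 1²) = √10 ≈ 3.1623, d(B,C) = √(3² + 1²) = √10 ≈ 3.1623, d(A,C) = √(6² + 2²) = √40 ≈ 6.3246.
d(A,B) + d(B,C) - d(A,C) = 3.1623 + 3.1623 - 6.3246 = 6.3246 - 6.3246 = 0. This is ≥ 0, so the triangle inequality holds for these points.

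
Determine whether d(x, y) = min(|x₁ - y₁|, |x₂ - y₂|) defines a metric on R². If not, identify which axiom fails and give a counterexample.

No. d fails identity of indiscernibles: take x = (-5, 0) and y = (-5, 3). Then d(x,y) = min(|-5 - (-5)|, |0 - 3|) = min(0, 3) = 0, yet x ≠ y.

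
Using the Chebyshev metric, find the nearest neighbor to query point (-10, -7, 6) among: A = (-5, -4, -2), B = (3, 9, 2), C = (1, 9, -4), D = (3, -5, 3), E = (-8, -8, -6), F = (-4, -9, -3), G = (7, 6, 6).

Distances: d(A) = 8, d(B) = 16, d(C) = 16, d(D) = 13, d(E) = 12, d(F) = 9, d(G) = 17. Nearest: A = (-5, -4, -2) with distance 8.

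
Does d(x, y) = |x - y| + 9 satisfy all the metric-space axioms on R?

No. d fails identity of indiscernibles (specifically d(x,x) = 0): d(-6, -6) = |-6 - (-6)| + 9 = 0 + 9 = 9 ≠ 0.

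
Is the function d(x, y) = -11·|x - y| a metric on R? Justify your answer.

No. With c = -11 < 0, d fails non-negativity: d(7, 13) = -11·|7 - 13| = -11·6 = -66 < 0.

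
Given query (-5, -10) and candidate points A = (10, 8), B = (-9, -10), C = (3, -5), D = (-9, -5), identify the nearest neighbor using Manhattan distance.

Distances: d(A) = 33, d(B) = 4, d(C) = 13, d(D) = 9. Nearest: B = (-9, -10) with distance 4.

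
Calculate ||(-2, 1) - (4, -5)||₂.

√(Σ(x_i - y_i)²) = √((-2 - 4)² + (1 - (-5))²)
= √((-6)² + 6²) = √(36 + 36) = √72 ≈ 8.4853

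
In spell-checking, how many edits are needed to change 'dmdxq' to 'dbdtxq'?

Let D[i][j] be the edit distance between the first i characters of 'dmdxq' and the first j characters of 'dbdtxq', with D[i][0] = i, D[0][j] = j, and D[i][j] = D[i-1][j-1] if the characters match, else 1 + min(D[i-1][j], D[i][j-1], D[i-1][j-1]). Filling the table (rows: prefixes of 'dmdxq', columns: prefixes of 'dbdtxq'):
     ε  d  b  d  t  x  q
  ε  0  1  2  3  4  5  6
  d  1  0  1  2  3  4  5
  m  2  1  1  2  3  4  5
  d  3  2  2  1  2  3  4
  x  4  3  3  2  2  2  3
  q  5  4  4  3  3  3  2
The bottom-right entry gives D[5][6] = 2, so no sequence of fewer than 2 edits works. Backtracking through the table gives one optimal edit sequence (2 edits):
  dmdxq → dbdxq (sub m→b @2)
  dbdxq → dbdtxq (ins t @4)
Edit distance = 2.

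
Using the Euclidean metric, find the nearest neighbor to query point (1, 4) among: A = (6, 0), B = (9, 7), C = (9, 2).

Distances: d(A) ≈ 6.4031, d(B) ≈ 8.544, d(C) ≈ 8.2462. Nearest: A = (6, 0) with distance 6.4031.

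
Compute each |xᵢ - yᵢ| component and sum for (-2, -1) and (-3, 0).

Σ|x_i - y_i| = |-2 - (-3)| + |-1 - 0| = 1 + 1 = 2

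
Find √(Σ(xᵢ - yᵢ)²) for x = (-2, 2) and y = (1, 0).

√(Σ(x_i - y_i)²) = √((-2 - 1)² + (2 - 0)²)
= √((-3)² + 2²) = √(9 + 4) = √13 ≈ 3.6056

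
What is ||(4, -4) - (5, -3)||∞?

max(|x_i - y_i|) = max(|4 - 5|, |-4 - (-3)|) = max(1, 1) = 1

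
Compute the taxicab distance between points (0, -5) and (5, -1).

Σ|x_i - y_i| = |0 - 5| + |-5 - (-1)| = 5 + 4 = 9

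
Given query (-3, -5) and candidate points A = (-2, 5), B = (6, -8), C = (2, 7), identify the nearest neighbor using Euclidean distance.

Distances: d(A) ≈ 10.0499, d(B) ≈ 9.4868, d(C) = 13. Nearest: B = (6, -8) with distance 9.4868.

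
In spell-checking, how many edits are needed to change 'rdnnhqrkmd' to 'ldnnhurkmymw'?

Let D[i][j] be the edit distance between the first i characters of 'rdnnhqrkmd' and the first j characters of 'ldnnhurkmymw', with D[i][0] = i, D[0][j] = j, and D[i][j] = D[i-1][j-1] if the characters match, else 1 + min(D[i-1][j], D[i][j-1], D[i-1][j-1]). Filling the table (rows: prefixes of 'rdnnhqrkmd', columns: prefixes of 'ldnnhurkmymw'):
     ε  l  d  n  n  h  u  r  k  m  y  m  w
  ε  0  1  2  3  4  5  6  7  8  9 10 11 12
  r  1  1  2  3  4  5  6  6  7  8  9 10 11
  d  2  2  1  2  3  4  5  6  7  8  9 10 11
  n  3  3  2  1  2  3  4  5  6  7  8  9 10
  n  4  4  3  2  1  2  3  4  5  6  7  8  9
  h  5  5  4  3  2  1  2  3  4  5  6  7  8
  q  6  6  5  4  3  2  2  3  4  5  6  7  8
  r  7  7  6  5  4  3  3  2  3  4  5  6  7
  k  8  8  7  6  5  4  4  3  2  3  4  5  6
  m  9  9  8  7  6  5  5  4  3  2  3  4  5
  d 10 10  9  8  7  6  6  5  4  3  3  4  5
The bottom-right entry gives D[10][12] = 5, so no sequence of fewer than 5 edits works. Backtracking through the table gives one optimal edit sequence (5 edits):
  rdnnhqrkmd → ldnnhqrkmd (sub r→l @1)
  ldnnhqrkmd → ldnnhurkmd (sub q→u @6)
  ldnnhurkmd → ldnnhurkmmd (ins m @9)
  ldnnhurkmmd → ldnnhurkmymd (ins y @10)
  ldnnhurkmymd → ldnnhurkmymw (sub d→w @12)
Edit distance = 5.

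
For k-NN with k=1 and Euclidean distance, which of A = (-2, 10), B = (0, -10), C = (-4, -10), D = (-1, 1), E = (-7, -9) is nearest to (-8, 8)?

Distances: d(A) ≈ 6.3246, d(B) ≈ 19.6977, d(C) ≈ 18.4391, d(D) ≈ 9.8995, d(E) ≈ 17.0294. Nearest: A = (-2, 10) with distance 6.3246.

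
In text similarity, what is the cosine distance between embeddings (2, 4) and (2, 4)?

With u = (2, 4), v = (2, 4):
u·v = 2·2 + 4·4 = 4 + 16 = 20.
|u| = √(2² + 4²) = √20, |v| = √(2² + 4²) = √20, so |u||v| = √(20·20) = √400 = 20.
cos θ = (u·v)/(|u||v|) = 20/20 = 1
Cosine distance = 1 - cos θ = 1 - 1 = 0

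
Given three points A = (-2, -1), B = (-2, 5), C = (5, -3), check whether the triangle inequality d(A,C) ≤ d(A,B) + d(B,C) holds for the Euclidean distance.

d(A,B) = √(0² + 6²) = √36 = 6, d(B,C) = √(7² + 8²) = √113 ≈ 10.6301, d(A,C) = √(7² + 2²) = √53 ≈ 7.2801.
d(A,C) ≈ 7.2801 ≤ 6 + 10.6301 = 16.6301. Triangle inequality is satisfied.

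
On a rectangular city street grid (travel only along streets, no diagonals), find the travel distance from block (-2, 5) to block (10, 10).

Σ|x_i - y_i| = |-2 - 10| + |5 - 10| = 12 + 5 = 17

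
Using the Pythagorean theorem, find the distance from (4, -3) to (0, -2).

√(Σ(x_i - y_i)²) = √((4 - 0)² + (-3 - (-2))²)
= √(4² + (-1)²) = √(16 + 1) = √17 ≈ 4.1231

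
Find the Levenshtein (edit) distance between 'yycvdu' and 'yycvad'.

Let D[i][j] be the edit distance between the first i characters of 'yycvdu' and the first j characters of 'yycvad', with D[i][0] = i, D[0][j] = j, and D[i][j] = D[i-1][j-1] if the characters match, else 1 + min(D[i-1][j], D[i][j-1], D[i-1][j-1]). Filling the table (rows: prefixes of 'yycvdu', columns: prefixes of 'yycvad'):
     ε  y  y  c  v  a  d
  ε  0  1  2  3  4  5  6
  y  1  0  1  2  3  4  5
  y  2  1  0  1  2  3  4
  c  3  2  1  0  1  2  3
  v  4  3  2  1  0  1  2
  d  5  4  3  2  1  1  1
  u  6  5  4  3  2  2  2
The bottom-right entry gives D[6][6] = 2, so no sequence of fewer than 2 edits works. Backtracking through the table gives one optimal edit sequence (2 edits):
  yycvdu → yycvau (sub d→a @5)
  yycvau → yycvad (sub u→d @6)
Edit distance = 2.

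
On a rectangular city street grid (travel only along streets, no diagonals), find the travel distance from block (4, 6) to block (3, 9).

Σ|x_i - y_i| = |4 - 3| + |6 - 9| = 1 + 3 = 4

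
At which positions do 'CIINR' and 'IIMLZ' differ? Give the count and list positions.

Differing positions: 1, 3, 4, 5. Hamming distance = 4.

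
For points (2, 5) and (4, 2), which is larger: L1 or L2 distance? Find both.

L1 = |2 - 4| + |5 - 2| = 2 + 3 = 5
L2 = √(2² + 3²) = √13 ≈ 3.6056
L1 ≥ L2 always (equality iff movement is along one axis); L1 > L2 here.
Ratio L1/L2 = 5/√13 ≈ 1.3868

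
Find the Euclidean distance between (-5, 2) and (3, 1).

√(Σ(x_i - y_i)²) = √((-5 - 3)² + (2 - 1)²)
= √((-8)² + 1²) = √(64 + 1) = √65 ≈ 8.0623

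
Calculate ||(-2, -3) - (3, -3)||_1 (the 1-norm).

Σ|x_i - y_i| = |-2 - 3| + |-3 - (-3)| = 5 + 0 = 5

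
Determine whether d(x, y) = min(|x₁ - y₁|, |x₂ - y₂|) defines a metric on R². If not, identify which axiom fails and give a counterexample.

No. d fails identity of indiscernibles: take x = (-3, 0) and y = (-3, 9). Then d(x,y) = min(|-3 - (-3)|, |0 - 9|) = min(0, 9) = 0, yet x ≠ y.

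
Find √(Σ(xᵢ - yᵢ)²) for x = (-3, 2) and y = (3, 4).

√(Σ(x_i - y_i)²) = √((-3 - 3)² + (2 - 4)²)
= √((-6)² + (-2)²) = √(36 + 4) = √40 ≈ 6.3246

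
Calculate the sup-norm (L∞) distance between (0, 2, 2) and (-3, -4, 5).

max(|x_i - y_i|) = max(|0 - (-3)|, |2 - (-4)|, |2 - 5|) = max(3, 6, 3) = 6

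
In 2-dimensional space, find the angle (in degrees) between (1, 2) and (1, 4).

With u = (1, 2), v = (1, 4):
u·v = 1·1 + 2·4 = 1 + 8 = 9.
|u| = √(1² + 2²) = √5, |v| = √(1² + 4²) = √17, so |u||v| = √(5·17) = √85.
cos θ = (u·v)/(|u||v|) = 9/√85 ≈ 0.976187
θ = arccos(0.976187) ≈ 12.53°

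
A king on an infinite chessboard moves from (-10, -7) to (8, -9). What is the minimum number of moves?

max(|x_i - y_i|) = max(|-10 - 8|, |-7 - (-9)|) = max(18, 2) = 18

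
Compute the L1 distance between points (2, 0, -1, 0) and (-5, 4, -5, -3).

Σ|x_i - y_i| = |2 - (-5)| + |0 - 4| + |-1 - (-5)| + |0 - (-3)| = 7 + 4 + 4 + 3 = 18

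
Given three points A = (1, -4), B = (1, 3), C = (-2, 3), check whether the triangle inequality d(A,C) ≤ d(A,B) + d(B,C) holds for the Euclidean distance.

d(A,B) = √(0² + 7²) = √49 = 7, d(B,C) = √(3² + 0²) = √9 = 3, d(A,C) = √(3² + 7²) = √58 ≈ 7.6158.
d(A,C) ≈ 7.6158 ≤ 7 + 3 = 10. Triangle inequality is satisfied.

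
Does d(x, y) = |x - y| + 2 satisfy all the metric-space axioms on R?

No. d fails identity of indiscernibles (specifically d(x,x) = 0): d(4, 4) = |4 - 4| + 2 = 0 + 2 = 2 ≠ 0.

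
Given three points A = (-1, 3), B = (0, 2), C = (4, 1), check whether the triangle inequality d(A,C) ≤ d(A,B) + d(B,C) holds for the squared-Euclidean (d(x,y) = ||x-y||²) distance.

d(A,B) = 1² + 1² = 2, d(B,C) = 4² + 1² = 17, d(A,C) = 5² + 2² = 29.
d(A,C) = 29 > 2 + 17 = 19. Triangle inequality is VIOLATED. (Squared-Euclidean is not a metric — this is a counterexample.)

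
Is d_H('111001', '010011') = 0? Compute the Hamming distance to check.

Differing positions: 1, 3, 5. Hamming distance = 3, so the claim that d_H = 0 is false.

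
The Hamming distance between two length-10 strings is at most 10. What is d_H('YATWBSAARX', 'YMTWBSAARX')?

Differing positions: 2. Hamming distance = 1. The maximum possible Hamming distance for length-10 strings is 10, so d_H/10 = 1/10 = 0.1.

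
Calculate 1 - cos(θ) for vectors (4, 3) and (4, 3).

With u = (4, 3), v = (4, 3):
u·v = 4·4 + 3·3 = 16 + 9 = 25.
|u| = √(4² + 3²) = √25, |v| = √(4² + 3²) = √25, so |u||v| = √(25·25) = √625 = 25.
cos θ = (u·v)/(|u||v|) = 25/25 = 1
Cosine distance = 1 - cos θ = 1 - 1 = 0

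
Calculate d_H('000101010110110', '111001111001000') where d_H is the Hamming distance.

Differing positions: 1, 2, 3, 4, 7, 9, 10, 11, 12, 13, 14. Hamming distance = 11.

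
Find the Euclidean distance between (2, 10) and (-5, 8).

√(Σ(x_i - y_i)²) = √((2 - (-5))² + (10 - 8)²)
= √(7² + 2²) = √(49 + 4) = √53 ≈ 7.2801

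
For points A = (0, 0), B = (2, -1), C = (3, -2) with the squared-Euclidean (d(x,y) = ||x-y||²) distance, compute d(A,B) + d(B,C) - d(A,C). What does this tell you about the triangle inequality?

d(A,B) = 2² + 1² = 5, d(B,C) = 1² + 1² = 2, d(A,C) = 3² + 2² = 13.
d(A,B) + d(B,C) - d(A,C) = 5 + 2 - 13 = 7 - 13 = -6. This is < 0, so the triangle inequality FAILS for these points (squared-Euclidean is not a metric).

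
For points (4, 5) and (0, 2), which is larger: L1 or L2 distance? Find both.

L1 = |4 - 0| + |5 - 2| = 4 + 3 = 7
L2 = √(4² + 3²) = √25 = 5
L1 ≥ L2 always (equality iff movement is along one axis); L1 > L2 here.
Ratio L1/L2 = 7/5 = 1.4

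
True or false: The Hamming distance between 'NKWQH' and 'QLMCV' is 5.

Differing positions: 1, 2, 3, 4, 5. Hamming distance = 5, so the claim is true.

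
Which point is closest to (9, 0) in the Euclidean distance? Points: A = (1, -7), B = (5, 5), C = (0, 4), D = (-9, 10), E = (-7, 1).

Distances: d(A) ≈ 10.6301, d(B) ≈ 6.4031, d(C) ≈ 9.8489, d(D) ≈ 20.5913, d(E) ≈ 16.0312. Nearest: B = (5, 5) with distance 6.4031.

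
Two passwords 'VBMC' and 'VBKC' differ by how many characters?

Differing positions: 3. Hamming distance = 1.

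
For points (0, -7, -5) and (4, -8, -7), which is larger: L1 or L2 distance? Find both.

L1 = |0 - 4| + |-7 - (-8)| + |-5 - (-7)| = 4 + 1 + 2 = 7
L2 = √(4² + 1² + 2²) = √21 ≈ 4.5826
L1 ≥ L2 always (equality iff movement is along one axis); L1 > L2 here.
Ratio L1/L2 = 7/√21 ≈ 1.5275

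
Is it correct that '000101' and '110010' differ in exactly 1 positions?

Differing positions: 1, 2, 4, 5, 6. Hamming distance = 5, so the claim that d_H = 1 is false.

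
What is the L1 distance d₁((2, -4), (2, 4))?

Σ|x_i - y_i| = |2 - 2| + |-4 - 4| = 0 + 8 = 8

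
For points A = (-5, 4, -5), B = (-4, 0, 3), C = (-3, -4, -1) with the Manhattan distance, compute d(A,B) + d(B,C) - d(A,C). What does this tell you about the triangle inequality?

d(A,B) = 1 + 4 + 8 = 13, d(B,C) = 1 + 4 + 4 = 9, d(A,C) = 2 + 8 + 4 = 14.
d(A,B) + d(B,C) - d(A,C) = 13 + 9 - 14 = 22 - 14 = 8. This is ≥ 0, so the triangle inequality holds for these points.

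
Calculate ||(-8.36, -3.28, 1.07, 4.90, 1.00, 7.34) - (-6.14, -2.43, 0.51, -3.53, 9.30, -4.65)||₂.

√(Σ(x_i - y_i)²) = √((-8.36 - (-6.14))² + (-3.28 - (-2.43))² + (1.07 - 0.51)² + (4.9 - (-3.53))² + (1 - 9.3)² + (7.34 - (-4.65))²)
= √((-2.22)² + (-0.85)² + 0.56² + 8.43² + (-8.3)² + 11.99²) = √(4.9284 + 0.7225 + 0.3136 + 71.0649 + 68.89 + 143.7601) = √289.6795 ≈ 17.02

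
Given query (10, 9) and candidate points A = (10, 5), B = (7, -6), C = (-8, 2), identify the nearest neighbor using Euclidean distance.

Distances: d(A) = 4, d(B) ≈ 15.2971, d(C) ≈ 19.3132. Nearest: A = (10, 5) with distance 4.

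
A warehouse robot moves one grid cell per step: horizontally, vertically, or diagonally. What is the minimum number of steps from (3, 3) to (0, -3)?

max(|x_i - y_i|) = max(|3 - 0|, |3 - (-3)|) = max(3, 6) = 6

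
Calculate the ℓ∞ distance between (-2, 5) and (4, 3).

max(|x_i - y_i|) = max(|-2 - 4|, |5 - 3|) = max(6, 2) = 6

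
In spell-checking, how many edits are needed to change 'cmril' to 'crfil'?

Let D[i][j] be the edit distance between the first i characters of 'cmril' and the first j characters of 'crfil', with D[i][0] = i, D[0][j] = j, and D[i][j] = D[i-1][j-1] if the characters match, else 1 + min(D[i-1][j], D[i][j-1], D[i-1][j-1]). Filling the table (rows: prefixes of 'cmril', columns: prefixes of 'crfil'):
     ε  c  r  f  i  l
  ε  0  1  2  3  4  5
  c  1  0  1  2  3  4
  m  2  1  1  2  3  4
  r  3  2  1  2  3  4
  i  4  3  2  2  2  3
  l  5  4  3  3  3  2
The bottom-right entry gives D[5][5] = 2, so no sequence of fewer than 2 edits works. Backtracking through the table gives one optimal edit sequence (2 edits):
  cmril → crril (sub m→r @2)
  crril → crfil (sub r→f @3)
Edit distance = 2.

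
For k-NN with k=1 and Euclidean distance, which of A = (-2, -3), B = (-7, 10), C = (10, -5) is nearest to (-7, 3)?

Distances: d(A) ≈ 7.8102, d(B) = 7, d(C) ≈ 18.7883. Nearest: B = (-7, 10) with distance 7.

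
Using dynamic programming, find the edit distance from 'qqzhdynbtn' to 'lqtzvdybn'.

Let D[i][j] be the edit distance between the first i characters of 'qqzhdynbtn' and the first j characters of 'lqtzvdybn', with D[i][0] = i, D[0][j] = j, and D[i][j] = D[i-1][j-1] if the characters match, else 1 + min(D[i-1][j], D[i][j-1], D[i-1][j-1]). Filling the table (rows: prefixes of 'qqzhdynbtn', columns: prefixes of 'lqtzvdybn'):
     ε  l  q  t  z  v  d  y  b  n
  ε  0  1  2  3  4  5  6  7  8  9
  q  1  1  1  2  3  4  5  6  7  8
  q  2  2  1  2  3  4  5  6  7  8
  z  3  3  2  2  2  3  4  5  6  7
  h  4  4  3  3  3  3  4  5  6  7
  d  5  5  4  4  4  4  3  4  5  6
  y  6  6  5  5  5  5  4  3  4  5
  n  7  7  6  6  6  6  5  4  4  4
  b  8  8  7  7  7  7  6  5  4  5
  t  9  9  8  7  8  8  7  6  5  5
  n 10 10  9  8  8  9  8  7  6  5
The bottom-right entry gives D[10][9] = 5, so no sequence of fewer than 5 edits works. Backtracking through the table gives one optimal edit sequence (5 edits):
  qqzhdynbtn → lqqzhdynbtn (ins l @1)
  lqqzhdynbtn → lqtzhdynbtn (sub q→t @3)
  lqtzhdynbtn → lqtzvdynbtn (sub h→v @5)
  lqtzvdynbtn → lqtzvdybtn (del n @8)
  lqtzvdybtn → lqtzvdybn (del t @9)
Edit distance = 5.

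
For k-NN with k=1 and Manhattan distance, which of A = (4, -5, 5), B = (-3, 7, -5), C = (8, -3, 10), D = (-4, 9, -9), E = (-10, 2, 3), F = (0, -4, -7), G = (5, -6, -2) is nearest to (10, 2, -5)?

Distances: d(A) = 23, d(B) = 18, d(C) = 22, d(D) = 25, d(E) = 28, d(F) = 18, d(G) = 16. Nearest: G = (5, -6, -2) with distance 16.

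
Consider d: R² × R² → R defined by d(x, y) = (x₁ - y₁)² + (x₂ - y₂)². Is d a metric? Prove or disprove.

No. The squared Euclidean distance fails the triangle inequality. Counterexample: x = (0, 0), y = (5, 1), z = (10, 2). d(x,z) = 10² + 2² = 104, but d(x,y) + d(y,z) = (5² + 1²) + (5² + 1²) = 26 + 26 = 52. Since 104 > 52, the triangle inequality is violated. (Note: √d, the ordinary Euclidean distance, IS a metric.)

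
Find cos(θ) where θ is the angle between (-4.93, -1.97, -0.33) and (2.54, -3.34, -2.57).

With u = (-4.93, -1.97, -0.33), v = (2.54, -3.34, -2.57):
u·v = (-4.93)·2.54 + (-1.97)·(-3.34) + (-0.33)·(-2.57) = (-12.5222) + 6.5798 + 0.8481 = -5.0943.
|u| = √((-4.93)² + (-1.97)² + (-0.33)²) = √(24.3049 + 3.8809 + 0.1089) = √28.2947, |v| = √(2.54² + (-3.34)² + (-2.57)²) = √(6.4516 + 11.1556 + 6.6049) = √24.2121.
cos θ = (u·v)/(|u||v|) = -5.0943/(√28.2947·√24.2121) ≈ -0.1946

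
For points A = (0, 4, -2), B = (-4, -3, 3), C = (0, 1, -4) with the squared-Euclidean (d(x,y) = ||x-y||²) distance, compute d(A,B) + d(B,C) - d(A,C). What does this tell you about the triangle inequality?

d(A,B) = 4² + 7² + 5² = 90, d(B,C) = 4² + 4² + 7² = 81, d(A,C) = 0² + 3² + 2² = 13.
d(A,B) + d(B,C) - d(A,C) = 90 + 81 - 13 = 171 - 13 = 158. This is ≥ 0, so the triangle inequality holds for these points.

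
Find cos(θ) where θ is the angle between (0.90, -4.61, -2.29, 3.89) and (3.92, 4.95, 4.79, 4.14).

With u = (0.90, -4.61, -2.29, 3.89), v = (3.92, 4.95, 4.79, 4.14):
u·v = 0.9·3.92 + (-4.61)·4.95 + (-2.29)·4.79 + 3.89·4.14 = 3.528 + (-22.8195) + (-10.9691) + 16.1046 = -14.156.
|u| = √(0.9² + (-4.61)² + (-2.29)² + 3.89²) = √(0.81 + 21.2521 + 5.2441 + 15.1321) = √42.4383, |v| = √(3.92² + 4.95² + 4.79² + 4.14²) = √(15.3664 + 24.5025 + 22.9441 + 17.1396) = √79.9526.
cos θ = (u·v)/(|u||v|) = -14.156/(√42.4383·√79.9526) ≈ -0.243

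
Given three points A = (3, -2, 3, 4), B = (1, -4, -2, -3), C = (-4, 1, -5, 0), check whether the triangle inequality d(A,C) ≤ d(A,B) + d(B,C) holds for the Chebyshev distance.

d(A,B) = max(2, 2, 5, 7) = 7, d(B,C) = max(5, 5, 3, 3) = 5, d(A,C) = max(7, 3, 8, 4) = 8.
d(A,C) = 8 ≤ 7 + 5 = 12. Triangle inequality is satisfied.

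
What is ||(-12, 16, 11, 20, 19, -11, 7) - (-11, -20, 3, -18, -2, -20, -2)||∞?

max(|x_i - y_i|) = max(|-12 - (-11)|, |16 - (-20)|, |11 - 3|, |20 - (-18)|, |19 - (-2)|, |-11 - (-20)|, |7 - (-2)|) = max(1, 36, 8, 38, 21, 9, 9) = 38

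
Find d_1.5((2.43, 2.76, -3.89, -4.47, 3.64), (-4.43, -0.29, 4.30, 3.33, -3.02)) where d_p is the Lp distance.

(Σ|x_i - y_i|^1.5)^(1/1.5) = (|2.43 - (-4.43)|^1.5 + |2.76 - (-0.29)|^1.5 + |-3.89 - 4.3|^1.5 + |-4.47 - 3.33|^1.5 + |3.64 - (-3.02)|^1.5)^(1/1.5)
= (6.86^1.5 + 3.05^1.5 + 8.19^1.5 + 7.8^1.5 + 6.66^1.5)^(1/1.5) ≈ (17.9674 + 5.3266 + 23.4383 + 21.7842 + 17.1874)^(1/1.5) = (85.7039)^(1/1.5) ≈ 19.4387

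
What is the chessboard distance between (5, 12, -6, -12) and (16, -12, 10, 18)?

max(|x_i - y_i|) = max(|5 - 16|, |12 - (-12)|, |-6 - 10|, |-12 - 18|) = max(11, 24, 16, 30) = 30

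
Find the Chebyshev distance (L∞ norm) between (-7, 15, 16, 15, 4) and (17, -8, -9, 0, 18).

max(|x_i - y_i|) = max(|-7 - 17|, |15 - (-8)|, |16 - (-9)|, |15 - 0|, |4 - 18|) = max(24, 23, 25, 15, 14) = 25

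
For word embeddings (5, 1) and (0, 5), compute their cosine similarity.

With u = (5, 1), v = (0, 5):
u·v = 5·0 + 1·5 = 0 + 5 = 5.
|u| = √(5² + 1²) = √26, |v| = √(0² + 5²) = √25, so |u||v| = √(26·25) = √650.
cos θ = (u·v)/(|u||v|) = 5/√650 ≈ 0.1961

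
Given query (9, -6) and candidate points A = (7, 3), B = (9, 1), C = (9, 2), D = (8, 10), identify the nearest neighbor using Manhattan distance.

Distances: d(A) = 11, d(B) = 7, d(C) = 8, d(D) = 17. Nearest: B = (9, 1) with distance 7.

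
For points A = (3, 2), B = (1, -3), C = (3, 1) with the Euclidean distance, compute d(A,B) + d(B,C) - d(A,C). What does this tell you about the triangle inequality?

d(A,B) = √(2² + 5²) = √29 ≈ 5.3852, d(B,C) = √(2² + 4²) = √20 ≈ 4.4721, d(A,C) = √(0² + 1²) = √1 = 1.
d(A,B) + d(B,C) - d(A,C) = 5.3852 + 4.4721 - 1 = 9.8573 - 1 = 8.8573 (to 4 decimal places). This is ≥ 0, so the triangle inequality holds for these points.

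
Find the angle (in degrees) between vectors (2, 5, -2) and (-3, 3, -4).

With u = (2, 5, -2), v = (-3, 3, -4):
u·v = 2·(-3) + 5·3 + (-2)·(-4) = (-6) + 15 + 8 = 17.
|u| = √(2² + 5² + (-2)²) = √33, |v| = √((-3)² + 3² + (-4)²) = √34, so |u||v| = √(33·34) = √1122.
cos θ = (u·v)/(|u||v|) = 17/√1122 ≈ 0.507519
θ = arccos(0.507519) ≈ 59.5°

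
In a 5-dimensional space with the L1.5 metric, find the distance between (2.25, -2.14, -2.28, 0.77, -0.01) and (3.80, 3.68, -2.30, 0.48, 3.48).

(Σ|x_i - y_i|^1.5)^(1/1.5) = (|2.25 - 3.8|^1.5 + |-2.14 - 3.68|^1.5 + |-2.28 - (-2.3)|^1.5 + |0.77 - 0.48|^1.5 + |-0.01 - 3.48|^1.5)^(1/1.5)
= (1.55^1.5 + 5.82^1.5 + 0.02^1.5 + 0.29^1.5 + 3.49^1.5)^(1/1.5) ≈ (1.9297 + 14.0406 + 0.0028 + 0.1562 + 6.5199)^(1/1.5) = (22.6492)^(1/1.5) ≈ 8.0051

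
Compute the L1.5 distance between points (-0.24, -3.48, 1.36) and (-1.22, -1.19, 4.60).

(Σ|x_i - y_i|^1.5)^(1/1.5) = (|-0.24 - (-1.22)|^1.5 + |-3.48 - (-1.19)|^1.5 + |1.36 - 4.6|^1.5)^(1/1.5)
= (0.98^1.5 + 2.29^1.5 + 3.24^1.5)^(1/1.5) ≈ (0.9702 + 3.4654 + 5.832)^(1/1.5) = (10.2676)^(1/1.5) ≈ 4.724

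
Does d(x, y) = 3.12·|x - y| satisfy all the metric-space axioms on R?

Yes. Since |x - y| is a metric on R and 3.12 > 0, the positive scalar multiple 3.12·|x - y| is also a metric: scaling by a positive constant preserves non-negativity, identity (d=0 ⟺ |x-y|=0 ⟺ x=y), symmetry, and the triangle inequality.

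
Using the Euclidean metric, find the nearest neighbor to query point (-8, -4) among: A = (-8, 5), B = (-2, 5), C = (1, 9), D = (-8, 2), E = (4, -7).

Distances: d(A) = 9, d(B) ≈ 10.8167, d(C) ≈ 15.8114, d(D) = 6, d(E) ≈ 12.3693. Nearest: D = (-8, 2) with distance 6.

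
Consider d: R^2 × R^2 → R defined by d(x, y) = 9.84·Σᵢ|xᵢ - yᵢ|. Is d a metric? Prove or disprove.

Yes. The L1 (Manhattan) norm induces a metric on R^2, and multiplying a metric by a positive constant 9.84 > 0 preserves all four axioms: non-negativity (9.84·||x-y|| ≥ 0), identity (9.84·||x-y|| = 0 ⟺ ||x-y|| = 0 ⟺ x = y), symmetry (||x-y|| = ||y-x||), and the triangle inequality (9.84·||x-z|| ≤ 9.84·||x-y|| + 9.84·||y-z||). So d is a metric.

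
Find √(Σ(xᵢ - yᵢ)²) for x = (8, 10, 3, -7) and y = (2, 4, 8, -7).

√(Σ(x_i - y_i)²) = √((8 - 2)² + (10 - 4)² + (3 - 8)² + (-7 - (-7))²)
= √(6² + 6² + (-5)² + 0²) = √(36 + 36 + 25 + 0) = √97 ≈ 9.8489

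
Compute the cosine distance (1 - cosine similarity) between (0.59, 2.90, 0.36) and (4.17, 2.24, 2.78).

With u = (0.59, 2.90, 0.36), v = (4.17, 2.24, 2.78):
u·v = 0.59·4.17 + 2.9·2.24 + 0.36·2.78 = 2.4603 + 6.496 + 1.0008 = 9.9571.
|u| = √(0.59² + 2.9² + 0.36²) = √(0.3481 + 8.41 + 0.1296) = √8.8877, |v| = √(4.17² + 2.24² + 2.78²) = √(17.3889 + 5.0176 + 7.7284) = √30.1349.
cos θ = (u·v)/(|u||v|) = 9.9571/(√8.8877·√30.1349) ≈ 0.6084
Cosine distance = 1 - cos θ ≈ 1 - 0.6084 = 0.3916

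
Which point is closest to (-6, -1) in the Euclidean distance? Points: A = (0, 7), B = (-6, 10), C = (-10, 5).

Distances: d(A) = 10, d(B) = 11, d(C) ≈ 7.2111. Nearest: C = (-10, 5) with distance 7.2111.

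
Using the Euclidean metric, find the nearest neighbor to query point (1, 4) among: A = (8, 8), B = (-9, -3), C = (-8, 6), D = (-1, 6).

Distances: d(A) ≈ 8.0623, d(B) ≈ 12.2066, d(C) ≈ 9.2195, d(D) ≈ 2.8284. Nearest: D = (-1, 6) with distance 2.8284.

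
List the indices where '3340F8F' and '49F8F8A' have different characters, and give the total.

Differing positions: 1, 2, 3, 4, 7. Hamming distance = 5.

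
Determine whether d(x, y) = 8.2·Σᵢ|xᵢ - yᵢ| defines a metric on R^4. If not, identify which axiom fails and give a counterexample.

Yes. The L1 (Manhattan) norm induces a metric on R^4, and multiplying a metric by a positive constant 8.2 > 0 preserves all four axioms: non-negativity (8.2·||x-y|| ≥ 0), identity (8.2·||x-y|| = 0 ⟺ ||x-y|| = 0 ⟺ x = y), symmetry (||x-y|| = ||y-x||), and the triangle inequality (8.2·||x-z|| ≤ 8.2·||x-y|| + 8.2·||y-z||). So d is a metric.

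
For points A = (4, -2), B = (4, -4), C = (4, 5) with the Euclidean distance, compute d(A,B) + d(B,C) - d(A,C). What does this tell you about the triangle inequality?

d(A,B) = √(0² + 2²) = √4 = 2, d(B,C) = √(0² + 9²) = √81 = 9, d(A,C) = √(0² + 7²) = √49 = 7.
d(A,B) + d(B,C) - d(A,C) = 2 + 9 - 7 = 11 - 7 = 4. This is ≥ 0, so the triangle inequality holds for these points.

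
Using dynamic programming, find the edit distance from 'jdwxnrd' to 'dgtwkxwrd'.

Let D[i][j] be the edit distance between the first i characters of 'jdwxnrd' and the first j characters of 'dgtwkxwrd', with D[i][0] = i, D[0][j] = j, and D[i][j] = D[i-1][j-1] if the characters match, else 1 + min(D[i-1][j], D[i][j-1], D[i-1][j-1]). Filling the table (rows: prefixes of 'jdwxnrd', columns: prefixes of 'dgtwkxwrd'):
     ε  d  g  t  w  k  x  w  r  d
  ε  0  1  2  3  4  5  6  7  8  9
  j  1  1  2  3  4  5  6  7  8  9
  d  2  1  2  3  4  5  6  7  8  8
  w  3  2  2  3  3  4  5  6  7  8
  x  4  3  3  3  4  4  4  5  6  7
  n  5  4  4  4  4  5  5  5  6  7
  r  6  5  5  5  5  5  6  6  5  6
  d  7  6  6  6  6  6  6  7  6  5
The bottom-right entry gives D[7][9] = 5, so no sequence of fewer than 5 edits works. Backtracking through the table gives one optimal edit sequence (5 edits):
  jdwxnrd → djdwxnrd (ins d @1)
  djdwxnrd → dgdwxnrd (sub j→g @2)
  dgdwxnrd → dgtwxnrd (sub d→t @3)
  dgtwxnrd → dgtwkxnrd (ins k @5)
  dgtwkxnrd → dgtwkxwrd (sub n→w @7)
Edit distance = 5.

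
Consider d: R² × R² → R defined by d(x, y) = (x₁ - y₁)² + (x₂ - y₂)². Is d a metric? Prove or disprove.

No. The squared Euclidean distance fails the triangle inequality. Counterexample: x = (0, 0), y = (1, 5), z = (2, 10). d(x,z) = 2² + 10² = 104, but d(x,y) + d(y,z) = (1² + 5²) + (1² + 5²) = 26 + 26 = 52. Since 104 > 52, the triangle inequality is violated. (Note: √d, the ordinary Euclidean distance, IS a metric.)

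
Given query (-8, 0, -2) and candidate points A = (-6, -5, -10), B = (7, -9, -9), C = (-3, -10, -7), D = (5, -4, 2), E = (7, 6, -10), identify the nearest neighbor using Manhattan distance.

Distances: d(A) = 15, d(B) = 31, d(C) = 20, d(D) = 21, d(E) = 29. Nearest: A = (-6, -5, -10) with distance 15.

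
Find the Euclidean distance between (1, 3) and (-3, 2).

√(Σ(x_i - y_i)²) = √((1 - (-3))² + (3 - 2)²)
= √(4² + 1²) = √(16 + 1) = √17 ≈ 4.1231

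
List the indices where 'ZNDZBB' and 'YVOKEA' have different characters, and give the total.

Differing positions: 1, 2, 3, 4, 5, 6. Hamming distance = 6.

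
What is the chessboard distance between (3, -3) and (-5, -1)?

max(|x_i - y_i|) = max(|3 - (-5)|, |-3 - (-1)|) = max(8, 2) = 8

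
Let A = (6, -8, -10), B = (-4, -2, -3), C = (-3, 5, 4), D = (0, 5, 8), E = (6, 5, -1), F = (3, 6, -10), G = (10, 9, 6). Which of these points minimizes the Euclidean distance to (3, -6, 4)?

Distances: d(A) ≈ 14.4568, d(B) ≈ 10.6771, d(C) ≈ 12.53, d(D) ≈ 12.083, d(E) ≈ 12.4499, d(F) ≈ 18.4391, d(G) ≈ 16.6733. Nearest: B = (-4, -2, -3) with distance 10.6771.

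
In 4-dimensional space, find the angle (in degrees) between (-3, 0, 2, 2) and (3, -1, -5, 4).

With u = (-3, 0, 2, 2), v = (3, -1, -5, 4):
u·v = (-3)·3 + 0·(-1) + 2·(-5) + 2·4 = (-9) + 0 + (-10) + 8 = -11.
|u| = √((-3)² + 0² + 2² + 2²) = √17, |v| = √(3² + (-1)² + (-5)² + 4²) = √51, so |u||v| = √(17·51) = √867.
cos θ = (u·v)/(|u||v|) = -11/√867 ≈ -0.37358
θ = arccos(-0.37358) ≈ 111.94°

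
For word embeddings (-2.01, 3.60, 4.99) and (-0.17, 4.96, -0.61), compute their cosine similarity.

With u = (-2.01, 3.60, 4.99), v = (-0.17, 4.96, -0.61):
u·v = (-2.01)·(-0.17) + 3.6·4.96 + 4.99·(-0.61) = 0.3417 + 17.856 + (-3.0439) = 15.1538.
|u| = √((-2.01)² + 3.6² + 4.99²) = √(4.0401 + 12.96 + 24.9001) = √41.9002, |v| = √((-0.17)² + 4.96² + (-0.61)²) = √(0.0289 + 24.6016 + 0.3721) = √25.0026.
cos θ = (u·v)/(|u||v|) = 15.1538/(√41.9002·√25.0026) ≈ 0.4682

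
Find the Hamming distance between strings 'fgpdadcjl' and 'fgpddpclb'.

Differing positions: 5, 6, 8, 9. Hamming distance = 4.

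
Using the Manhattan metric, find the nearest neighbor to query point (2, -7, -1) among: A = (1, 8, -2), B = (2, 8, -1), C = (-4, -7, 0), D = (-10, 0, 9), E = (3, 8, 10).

Distances: d(A) = 17, d(B) = 15, d(C) = 7, d(D) = 29, d(E) = 27. Nearest: C = (-4, -7, 0) with distance 7.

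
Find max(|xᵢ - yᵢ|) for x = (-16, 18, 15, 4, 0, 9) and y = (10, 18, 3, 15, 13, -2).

max(|x_i - y_i|) = max(|-16 - 10|, |18 - 18|, |15 - 3|, |4 - 15|, |0 - 13|, |9 - (-2)|) = max(26, 0, 12, 11, 13, 11) = 26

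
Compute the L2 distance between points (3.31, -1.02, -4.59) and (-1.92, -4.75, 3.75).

(Σ|x_i - y_i|^2)^(1/2) = (|3.31 - (-1.92)|^2 + |-1.02 - (-4.75)|^2 + |-4.59 - 3.75|^2)^(1/2)
= (5.23^2 + 3.73^2 + 8.34^2)^(1/2) = (27.3529 + 13.9129 + 69.5556)^(1/2) = (110.8214)^(1/2) ≈ 10.5272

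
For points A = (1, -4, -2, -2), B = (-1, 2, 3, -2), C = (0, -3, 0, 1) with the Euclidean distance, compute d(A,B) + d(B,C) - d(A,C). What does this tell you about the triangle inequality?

d(A,B) = √(2² + 6² + 5² + 0²) = √65 ≈ 8.0623, d(B,C) = √(1² + 5² + 3² + 3²) = √44 ≈ 6.6332, d(A,C) = √(1² + 1² + 2² + 3²) = √15 ≈ 3.873.
d(A,B) + d(B,C) - d(A,C) = 8.0623 + 6.6332 - 3.873 = 14.6955 - 3.873 = 10.8225 (to 4 decimal places). This is ≥ 0, so the triangle inequality holds for these points.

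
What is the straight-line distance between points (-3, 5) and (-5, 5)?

√(Σ(x_i - y_i)²) = √((-3 - (-5))² + (5 - 5)²)
= √(2² + 0²) = √(4 + 0) = √4 = 2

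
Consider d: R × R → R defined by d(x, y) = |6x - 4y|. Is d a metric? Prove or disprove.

No. d fails symmetry: d(6, 7) = |6·6 - 4·7| = |8| = 8, but d(7, 6) = |6·7 - 4·6| = |18| = 18. Since 8 ≠ 18, d(x,y) ≠ d(y,x) in general.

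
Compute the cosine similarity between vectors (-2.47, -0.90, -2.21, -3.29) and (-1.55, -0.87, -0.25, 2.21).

With u = (-2.47, -0.90, -2.21, -3.29), v = (-1.55, -0.87, -0.25, 2.21):
u·v = (-2.47)·(-1.55) + (-0.9)·(-0.87) + (-2.21)·(-0.25) + (-3.29)·2.21 = 3.8285 + 0.783 + 0.5525 + (-7.2709) = -2.1069.
|u| = √((-2.47)² + (-0.9)² + (-2.21)² + (-3.29)²) = √(6.1009 + 0.81 + 4.8841 + 10.8241) = √22.6191, |v| = √((-1.55)² + (-0.87)² + (-0.25)² + 2.21²) = √(2.4025 + 0.7569 + 0.0625 + 4.8841) = √8.106.
cos θ = (u·v)/(|u||v|) = -2.1069/(√22.6191·√8.106) ≈ -0.1556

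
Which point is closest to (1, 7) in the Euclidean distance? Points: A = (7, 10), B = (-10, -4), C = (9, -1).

Distances: d(A) ≈ 6.7082, d(B) ≈ 15.5563, d(C) ≈ 11.3137. Nearest: A = (7, 10) with distance 6.7082.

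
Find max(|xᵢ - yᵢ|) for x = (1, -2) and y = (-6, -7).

max(|x_i - y_i|) = max(|1 - (-6)|, |-2 - (-7)|) = max(7, 5) = 7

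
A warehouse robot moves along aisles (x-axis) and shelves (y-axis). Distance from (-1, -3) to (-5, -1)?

Σ|x_i - y_i| = |-1 - (-5)| + |-3 - (-1)| = 4 + 2 = 6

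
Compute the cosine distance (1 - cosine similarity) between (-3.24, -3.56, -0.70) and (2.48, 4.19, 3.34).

With u = (-3.24, -3.56, -0.70), v = (2.48, 4.19, 3.34):
u·v = (-3.24)·2.48 + (-3.56)·4.19 + (-0.7)·3.34 = (-8.0352) + (-14.9164) + (-2.338) = -25.2896.
|u| = √((-3.24)² + (-3.56)² + (-0.7)²) = √(10.4976 + 12.6736 + 0.49) = √23.6612, |v| = √(2.48² + 4.19² + 3.34²) = √(6.1504 + 17.5561 + 11.1556) = √34.8621.
cos θ = (u·v)/(|u||v|) = -25.2896/(√23.6612·√34.8621) ≈ -0.8805
Cosine distance = 1 - cos θ ≈ 1 - (-0.8805) = 1.8805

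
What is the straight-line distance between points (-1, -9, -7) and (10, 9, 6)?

√(Σ(x_i - y_i)²) = √((-1 - 10)² + (-9 - 9)² + (-7 - 6)²)
= √((-11)² + (-18)² + (-13)²) = √(121 + 324 + 169) = √614 ≈ 24.779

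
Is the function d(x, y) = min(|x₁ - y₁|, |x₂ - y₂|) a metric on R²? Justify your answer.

No. d fails identity of indiscernibles: take x = (4, 0) and y = (4, 3). Then d(x,y) = min(|4 - 4|, |0 - 3|) = min(0, 3) = 0, yet x ≠ y.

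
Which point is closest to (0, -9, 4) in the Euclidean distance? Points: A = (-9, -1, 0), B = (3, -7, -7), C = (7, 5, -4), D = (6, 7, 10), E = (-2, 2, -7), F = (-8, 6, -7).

Distances: d(A) ≈ 12.6886, d(B) ≈ 11.5758, d(C) ≈ 17.5784, d(D) ≈ 18.1108, d(E) ≈ 15.6844, d(F) ≈ 20.2485. Nearest: B = (3, -7, -7) with distance 11.5758.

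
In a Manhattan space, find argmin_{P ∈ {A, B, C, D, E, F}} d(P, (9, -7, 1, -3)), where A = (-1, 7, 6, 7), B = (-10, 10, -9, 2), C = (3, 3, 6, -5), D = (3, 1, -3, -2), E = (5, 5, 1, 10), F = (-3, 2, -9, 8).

Distances: d(A) = 39, d(B) = 51, d(C) = 23, d(D) = 19, d(E) = 29, d(F) = 42. Nearest: D = (3, 1, -3, -2) with distance 19.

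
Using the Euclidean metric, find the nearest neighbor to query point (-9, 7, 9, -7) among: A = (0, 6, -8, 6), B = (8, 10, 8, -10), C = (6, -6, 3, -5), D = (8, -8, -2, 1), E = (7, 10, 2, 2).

Distances: d(A) ≈ 23.2379, d(B) ≈ 17.5499, d(C) ≈ 20.8327, d(D) ≈ 26.4386, d(E) ≈ 19.8746. Nearest: B = (8, 10, 8, -10) with distance 17.5499.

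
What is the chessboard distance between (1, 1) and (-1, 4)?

max(|x_i - y_i|) = max(|1 - (-1)|, |1 - 4|) = max(2, 3) = 3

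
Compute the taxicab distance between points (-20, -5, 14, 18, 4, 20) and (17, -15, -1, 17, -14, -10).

Σ|x_i - y_i| = |-20 - 17| + |-5 - (-15)| + |14 - (-1)| + |18 - 17| + |4 - (-14)| + |20 - (-10)| = 37 + 10 + 15 + 1 + 18 + 30 = 111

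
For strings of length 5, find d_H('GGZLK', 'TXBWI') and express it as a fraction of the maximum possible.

Differing positions: 1, 2, 3, 4, 5. Hamming distance = 5. The maximum possible Hamming distance for length-5 strings is 5, so d_H/5 = 5/5 = 1.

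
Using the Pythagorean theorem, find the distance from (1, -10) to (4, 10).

√(Σ(x_i - y_i)²) = √((1 - 4)² + (-10 - 10)²)
= √((-3)² + (-20)²) = √(9 + 400) = √409 ≈ 20.2237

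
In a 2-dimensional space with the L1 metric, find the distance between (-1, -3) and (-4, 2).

Σ|x_i - y_i| = |-1 - (-4)| + |-3 - 2| = 3 + 5 = 8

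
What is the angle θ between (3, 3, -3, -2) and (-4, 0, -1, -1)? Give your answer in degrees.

With u = (3, 3, -3, -2), v = (-4, 0, -1, -1):
u·v = 3·(-4) + 3·0 + (-3)·(-1) + (-2)·(-1) = (-12) + 0 + 3 + 2 = -7.
|u| = √(3² + 3² + (-3)² + (-2)²) = √31, |v| = √((-4)² + 0² + (-1)² + (-1)²) = √18, so |u||v| = √(31·18) = √558.
cos θ = (u·v)/(|u||v|) = -7/√558 ≈ -0.296334
θ = arccos(-0.296334) ≈ 107.24°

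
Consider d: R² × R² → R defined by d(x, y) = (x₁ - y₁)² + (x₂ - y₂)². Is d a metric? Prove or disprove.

No. The squared Euclidean distance fails the triangle inequality. Counterexample: x = (0, 0), y = (1, 4), z = (2, 8). d(x,z) = 2² + 8² = 68, but d(x,y) + d(y,z) = (1² + 4²) + (1² + 4²) = 17 + 17 = 34. Since 68 > 34, the triangle inequality is violated. (Note: √d, the ordinary Euclidean distance, IS a metric.)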